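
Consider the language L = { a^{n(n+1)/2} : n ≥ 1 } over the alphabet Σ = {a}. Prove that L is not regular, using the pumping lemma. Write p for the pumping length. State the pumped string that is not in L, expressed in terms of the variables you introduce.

a^{p(p+1)/2+k}

Suppose for contradiction that L is regular, and let p be the pumping length.
Take w = a^{p(p+1)/2} ∈ L with |w| = p(p+1)/2 ≥ p.
The pumping lemma gives a decomposition w = xyz where |xy| ≤ p and |y| ≥ 1.
Then y = a^k for some k with 1 ≤ k ≤ p.
Pump with i = 2: xy^2z = a^{p(p+1)/2+k}. Since 1 ≤ k ≤ p, p(p+1)/2 < p(p+1)/2+k ≤ p(p+1)/2+p < (p+1)(p+2)/2, so p(p+1)/2+k is strictly between consecutive triangular numbers. So xy^2z ∉ L.
Contradiction. Therefore L is not regular.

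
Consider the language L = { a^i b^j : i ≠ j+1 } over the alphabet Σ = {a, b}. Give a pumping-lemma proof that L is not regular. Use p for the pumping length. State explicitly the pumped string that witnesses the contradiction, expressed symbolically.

a^{p+p!} b^{p+p!-1}

Assume L is regular. Let p be the pumping length given by the pumping lemma.
Choose w = a^p b^{p+p!-1}. Since p ≠ (p+p!-1)+1 = p+p!, w ∈ L; and |w| ≥ p.
Write w = xyz as guaranteed by the lemma, with |xy| ≤ p and y is nonempty.
The first p characters of w are a's, so xy (and hence y) consists only of a's. Write y = a^k, 1 ≤ k ≤ p.
Since 1 ≤ k ≤ p, k divides p!; set t = 1 + p!/k. Then xy^t z has p + (p!/k)·k = p + p! copies of a. Now the a-count is p+p! and (b-count)+1 = (p+p!-1)+1 = p+p!, so i ≠ j+1 fails. So xy^t z = a^{p+p!} b^{p+p!-1} ∉ L.
This is a contradiction; hence L is not regular.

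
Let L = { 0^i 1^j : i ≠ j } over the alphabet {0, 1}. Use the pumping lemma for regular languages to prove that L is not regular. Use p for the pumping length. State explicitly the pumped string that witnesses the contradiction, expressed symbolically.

0^{p+p!} 1^{p+p!}

Toward a contradiction, assume L is regular with pumping length p.
Choose w = 0^p 1^{p+p!}. Since p ≠ p+p!, w ∈ L; and |w| ≥ p.
The pumping lemma gives a decomposition w = xyz where |xy| ≤ p and y is nonempty.
Since the first p symbols of w are all 0's and |xy| ≤ p, y lies entirely in the leading 0-block: y = 0^k for some k with 1 ≤ k ≤ p.
Since 1 ≤ k ≤ p, k divides p!; set t = 1 + p!/k. Then xy^t z has p + (p!/k)·k = p + p! copies of 0. Now the 0-count equals the 1-count, so i ≠ j fails. So xy^t z = 0^{p+p!} 1^{p+p!} ∉ L.
This is a contradiction; hence L is not regular.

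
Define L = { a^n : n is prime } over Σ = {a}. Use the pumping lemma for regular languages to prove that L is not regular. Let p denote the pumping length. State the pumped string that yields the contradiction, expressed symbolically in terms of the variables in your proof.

Toward a contradiction, assume L is regular with pumping length p.
Let q be a prime with q ≥ p+2 (infinitely many primes exist), and take w = a^q ∈ L with |w| = q ≥ p.
By the pumping lemma, w = xyz with |xy| ≤ p and |y| ≥ 1.
Then y = a^k for some k with 1 ≤ k ≤ p.
Since 1 ≤ k ≤ p, |xz| = q-k. Pump with i = q+1: |xy^{q+1}z| = (q-k)+(q+1)k = q+qk = q(1+k), which is composite (both factors ≥ 2). So xy^{q+1}z = a^{q(1+k)} ∉ L.
This contradicts the pumping lemma, so L is not regular.

a^{q(1+k)}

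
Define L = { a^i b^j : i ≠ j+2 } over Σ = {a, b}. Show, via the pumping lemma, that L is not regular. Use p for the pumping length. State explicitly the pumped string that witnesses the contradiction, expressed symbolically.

Assume L is regular; let p be its pumping constant.
Choose w = a^p b^{p+p!-2}. Since p ≠ (p+p!-2)+2 = p+p!, w ∈ L; and |w| ≥ p.
By the pumping lemma, w = xyz with |xy| ≤ p and y is nonempty.
Because |xy| ≤ p and w begins with p copies of a, we have y = a^k with 1 ≤ k ≤ p.
Since 1 ≤ k ≤ p, k divides p!; set t = 1 + p!/k. Then xy^t z has p + (p!/k)·k = p + p! copies of a. Now the a-count is p+p! and (b-count)+2 = (p+p!-2)+2 = p+p!, so i ≠ j+2 fails. So xy^t z = a^{p+p!} b^{p+p!-2} ∉ L.
This contradicts the pumping lemma, so L is not regular.

a^{p+p!} b^{p+p!-2}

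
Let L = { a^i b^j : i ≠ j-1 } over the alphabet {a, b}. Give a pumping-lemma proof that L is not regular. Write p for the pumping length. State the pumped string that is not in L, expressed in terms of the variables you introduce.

Assume L is regular. Let p be the pumping length given by the pumping lemma.
Choose w = a^p b^{p+p!+1}. Since p ≠ (p+p!+1)-1 = p+p!, w ∈ L; and |w| ≥ p.
The pumping lemma gives a decomposition w = xyz where |xy| ≤ p and y is nonempty.
The first p characters of w are a's, so xy (and hence y) consists only of a's. Write y = a^k, 1 ≤ k ≤ p.
Since 1 ≤ k ≤ p, k divides p!; set t = 1 + p!/k. Then xy^t z has p + (p!/k)·k = p + p! copies of a. Now the a-count is p+p! and (b-count)-1 = (p+p!+1)-1 = p+p!, so i ≠ j-1 fails. So xy^t z = a^{p+p!} b^{p+p!+1} ∉ L.
This is a contradiction; hence L is not regular.

a^{p+p!} b^{p+p!+1}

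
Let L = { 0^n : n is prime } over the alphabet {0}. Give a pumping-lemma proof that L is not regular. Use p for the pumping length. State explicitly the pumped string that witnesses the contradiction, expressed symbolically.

0^{q(1+k)}

Assume L is regular. Let p be the pumping length given by the pumping lemma.
Let q be a prime with q ≥ p+2 (infinitely many primes exist), and take w = 0^q ∈ L with |w| = q ≥ p.
By the pumping lemma, w = xyz with |xy| ≤ p and |y| ≥ 1.
Then y = 0^k for some k with 1 ≤ k ≤ p.
Since 1 ≤ k ≤ p, |xz| = q-k. Pump with i = q+1: |xy^{q+1}z| = (q-k)+(q+1)k = q+qk = q(1+k), which is composite (both factors ≥ 2). So xy^{q+1}z = 0^{q(1+k)} ∉ L.
This contradicts the pumping lemma, so L is not regular.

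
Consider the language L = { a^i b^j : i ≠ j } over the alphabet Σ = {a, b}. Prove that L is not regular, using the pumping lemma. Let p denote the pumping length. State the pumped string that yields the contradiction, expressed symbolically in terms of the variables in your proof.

a^{p+p!} b^{p+p!}

Assume L is regular. Let p be the pumping length given by the pumping lemma.
Choose w = a^p b^{p+p!}. Since p ≠ p+p!, w ∈ L; and |w| ≥ p.
By the pumping lemma, w = xyz with |xy| ≤ p and y is nonempty.
Because |xy| ≤ p and w begins with p copies of a, we have y = a^k with 1 ≤ k ≤ p.
Since 1 ≤ k ≤ p, k divides p!; set t = 1 + p!/k. Then xy^t z has p + (p!/k)·k = p + p! copies of a. Now the a-count equals the b-count, so i ≠ j fails. So xy^t z = a^{p+p!} b^{p+p!} ∉ L.
This contradicts the pumping lemma, so L is not regular.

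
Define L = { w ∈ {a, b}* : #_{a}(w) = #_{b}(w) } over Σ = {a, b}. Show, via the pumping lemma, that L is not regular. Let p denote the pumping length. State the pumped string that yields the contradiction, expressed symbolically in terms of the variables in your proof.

a^{p+k} b^p

Assume L is regular. Let p be the pumping length given by the pumping lemma.
Choose w = a^p b^p ∈ L with |w| = 2p ≥ p.
Write w = xyz as guaranteed by the lemma, with |xy| ≤ p and |y| > 0.
The first p characters of w are a's, so xy (and hence y) consists only of a's. Write y = a^k, 1 ≤ k ≤ p.
Pump with i = 2: xy^2z = a^{p+k} b^p has p+k occurrences of a but only p of b. Since k ≥ 1 the counts differ, so xy^2z ∉ L.
This is a contradiction; hence L is not regular.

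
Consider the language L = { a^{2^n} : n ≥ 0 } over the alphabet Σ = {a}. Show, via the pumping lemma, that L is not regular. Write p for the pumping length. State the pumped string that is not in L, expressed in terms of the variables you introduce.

Suppose for contradiction that L is regular, and let p be the pumping length.
Take w = a^{2^p} ∈ L with |w| = 2^p ≥ p.
By the pumping lemma, w = xyz with |xy| ≤ p and |y| > 0.
Then y = a^k for some k with 1 ≤ k ≤ p.
Pump with i = 2: xy^2z = a^{2^p+k}. Since 1 ≤ k ≤ p < 2^p, we have 2^p < 2^p+k < 2^{p+1}, so 2^p+k is not a power of 2. So xy^2z ∉ L.
This is a contradiction; hence L is not regular.

a^{2^p+k}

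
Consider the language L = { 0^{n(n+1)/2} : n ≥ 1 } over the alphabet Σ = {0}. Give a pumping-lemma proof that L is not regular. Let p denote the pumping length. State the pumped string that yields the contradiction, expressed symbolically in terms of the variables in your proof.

Assume L is regular; let p be its pumping constant.
Take w = 0^{p(p+1)/2} ∈ L with |w| = p(p+1)/2 ≥ p.
Write w = xyz as guaranteed by the lemma, with |xy| ≤ p and y is nonempty.
Then y = 0^k for some k with 1 ≤ k ≤ p.
Pump with i = 2: xy^2z = 0^{p(p+1)/2+k}. Since 1 ≤ k ≤ p, p(p+1)/2 < p(p+1)/2+k ≤ p(p+1)/2+p < (p+1)(p+2)/2, so p(p+1)/2+k is strictly between consecutive triangular numbers. So xy^2z ∉ L.
This contradicts the pumping lemma, so L is not regular.

0^{p(p+1)/2+k}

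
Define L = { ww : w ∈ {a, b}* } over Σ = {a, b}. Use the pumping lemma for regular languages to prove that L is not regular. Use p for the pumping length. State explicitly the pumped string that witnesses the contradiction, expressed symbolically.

Suppose for contradiction that L is regular, and let p be the pumping length.
Take w = a^p b^p a^p b^p = uu where u = a^pb^p; then w ∈ L and |w| = 4p ≥ p.
Write w = xyz as guaranteed by the lemma, with |xy| ≤ p and |y| > 0.
Because |xy| ≤ p and w begins with p copies of a, we have y = a^k with 1 ≤ k ≤ p.
Pump with i = 2: xy^2z = a^{p+k} b^p a^p b^p, of length 4p+k. Suppose this equals vv. The string starts with a and ends with b, so v does too; thus the boundary between the two copies of v is a b→a transition. There is exactly one such transition, at position 2p+k, so |v| = 2p+k and |vv| = 4p+2k ≠ 4p+k since k ≥ 1. So xy^2z ∉ L.
This is a contradiction; hence L is not regular.

a^{p+k} b^p a^p b^p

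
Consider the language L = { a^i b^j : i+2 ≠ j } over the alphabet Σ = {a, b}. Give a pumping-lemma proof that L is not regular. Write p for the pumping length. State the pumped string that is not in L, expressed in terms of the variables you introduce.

a^{p+p!} b^{p+p!+2}

Suppose for contradiction that L is regular, and let p be the pumping length.
Choose w = a^p b^{p+p!+2}. Since p ≠ (p+p!+2)-2 = p+p!, w ∈ L; and |w| ≥ p.
Write w = xyz as guaranteed by the lemma, with |xy| ≤ p and |y| > 0.
Because |xy| ≤ p and w begins with p copies of a, we have y = a^k with 1 ≤ k ≤ p.
Since 1 ≤ k ≤ p, k divides p!; set t = 1 + p!/k. Then xy^t z has p + (p!/k)·k = p + p! copies of a. Now the a-count is p+p! and (b-count)-2 = (p+p!+2)-2 = p+p!, so i+2 ≠ j fails. So xy^t z = a^{p+p!} b^{p+p!+2} ∉ L.
This is a contradiction; hence L is not regular.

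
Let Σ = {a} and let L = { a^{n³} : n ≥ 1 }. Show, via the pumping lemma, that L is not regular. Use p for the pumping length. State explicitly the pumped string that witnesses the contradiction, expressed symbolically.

a^{p³+k}

Toward a contradiction, assume L is regular with pumping length p.
Take w = a^{p³} ∈ L with |w| = p³ ≥ p.
The pumping lemma gives a decomposition w = xyz where |xy| ≤ p and |y| > 0.
Then y = a^k for some k with 1 ≤ k ≤ p.
Pump with i = 2: xy^2z = a^{p³+k}. Since 1 ≤ k ≤ p, p³ < p³+k ≤ p³+p < p³+3p²+3p+1 = (p+1)³, so p³+k is not a perfect cube. So xy^2z ∉ L.
This is a contradiction; hence L is not regular.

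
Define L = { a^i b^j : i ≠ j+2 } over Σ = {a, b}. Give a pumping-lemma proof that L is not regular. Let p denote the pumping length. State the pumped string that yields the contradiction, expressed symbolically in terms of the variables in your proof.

a^{p+p!} b^{p+p!-2}

Suppose for contradiction that L is regular, and let p be the pumping length.
Choose w = a^p b^{p+p!-2}. Since p ≠ (p+p!-2)+2 = p+p!, w ∈ L; and |w| ≥ p.
Write w = xyz as guaranteed by the lemma, with |xy| ≤ p and y is nonempty.
Since the first p symbols of w are all a's and |xy| ≤ p, y lies entirely in the leading a-block: y = a^k for some k with 1 ≤ k ≤ p.
Since 1 ≤ k ≤ p, k divides p!; set t = 1 + p!/k. Then xy^t z has p + (p!/k)·k = p + p! copies of a. Now the a-count is p+p! and (b-count)+2 = (p+p!-2)+2 = p+p!, so i ≠ j+2 fails. So xy^t z = a^{p+p!} b^{p+p!-2} ∉ L.
Contradiction. Therefore L is not regular.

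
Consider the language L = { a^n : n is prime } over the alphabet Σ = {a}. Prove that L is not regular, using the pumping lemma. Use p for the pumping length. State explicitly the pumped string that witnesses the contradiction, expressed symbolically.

Toward a contradiction, assume L is regular with pumping length p.
Let q be a prime with q ≥ p+2 (infinitely many primes exist), and take w = a^q ∈ L with |w| = q ≥ p.
By the pumping lemma, w = xyz with |xy| ≤ p and |y| > 0.
Then y = a^k for some k with 1 ≤ k ≤ p.
Since 1 ≤ k ≤ p, |xz| = q-k. Pump with i = q+1: |xy^{q+1}z| = (q-k)+(q+1)k = q+qk = q(1+k), which is composite (both factors ≥ 2). So xy^{q+1}z = a^{q(1+k)} ∉ L.
This contradicts the pumping lemma, so L is not regular.

a^{q(1+k)}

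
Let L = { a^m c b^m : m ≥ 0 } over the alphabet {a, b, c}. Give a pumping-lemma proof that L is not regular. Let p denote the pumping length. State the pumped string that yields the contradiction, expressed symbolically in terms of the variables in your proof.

a^{p+k} c b^p

Toward a contradiction, assume L is regular with pumping length p.
Take w = a^p c b^p ∈ L with |w| = 2p+1 ≥ p.
Write w = xyz as guaranteed by the lemma, with |xy| ≤ p and y is nonempty.
Since the first p symbols of w are all a's and |xy| ≤ p, y lies entirely in the leading a-block: y = a^k for some k with 1 ≤ k ≤ p.
Pump with i = 2: xy^2z = a^{p+k} c b^p, which would require p+k = p. But k ≥ 1, so xy^2z ∉ L.
Contradiction. Therefore L is not regular.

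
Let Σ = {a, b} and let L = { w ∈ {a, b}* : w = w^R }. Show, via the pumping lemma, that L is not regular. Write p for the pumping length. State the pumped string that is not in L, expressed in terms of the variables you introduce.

Assume L is regular; let p be its pumping constant.
Take w = a^p b a^p, a palindrome of length 2p+1 ≥ p.
By the pumping lemma, w = xyz with |xy| ≤ p and |y| ≥ 1.
The first p characters of w are a's, so xy (and hence y) consists only of a's. Write y = a^k, 1 ≤ k ≤ p.
Pump with i = 2: xy^2z = a^{p+k} b a^p. Its reverse is a^p b a^{p+k}, which differs from xy^2z since k ≥ 1. So xy^2z is not a palindrome and xy^2z ∉ L.
Contradiction. Therefore L is not regular.

a^{p+k} b a^p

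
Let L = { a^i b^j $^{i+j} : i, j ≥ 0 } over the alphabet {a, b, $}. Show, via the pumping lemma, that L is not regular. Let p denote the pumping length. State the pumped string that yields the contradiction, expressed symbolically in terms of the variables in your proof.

Assume L is regular. Let p be the pumping length given by the pumping lemma.
Take w = a^p b^p $^{2p} ∈ L (with i=j=p, i+j=2p), |w| = 4p ≥ p.
Write w = xyz as guaranteed by the lemma, with |xy| ≤ p and |y| > 0.
The first p characters of w are a's, so xy (and hence y) consists only of a's. Write y = a^k, 1 ≤ k ≤ p.
Consider xy^2z = a^{p+k} b^p $^{2p}. Now the a- and b-counts sum to 2p+k, but the $-count is 2p ≠ 2p+k. So xy^2z ∉ L.
This is a contradiction; hence L is not regular.

a^{p+k} b^p $^{2p}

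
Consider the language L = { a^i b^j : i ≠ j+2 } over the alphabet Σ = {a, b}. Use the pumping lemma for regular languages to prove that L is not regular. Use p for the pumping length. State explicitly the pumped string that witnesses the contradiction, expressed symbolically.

Assume L is regular; let p be its pumping constant.
Choose w = a^p b^{p+p!-2}. Since p ≠ (p+p!-2)+2 = p+p!, w ∈ L; and |w| ≥ p.
The pumping lemma gives a decomposition w = xyz where |xy| ≤ p and |y| > 0.
The first p characters of w are a's, so xy (and hence y) consists only of a's. Write y = a^k, 1 ≤ k ≤ p.
Since 1 ≤ k ≤ p, k divides p!; set t = 1 + p!/k. Then xy^t z has p + (p!/k)·k = p + p! copies of a. Now the a-count is p+p! and (b-count)+2 = (p+p!-2)+2 = p+p!, so i ≠ j+2 fails. So xy^t z = a^{p+p!} b^{p+p!-2} ∉ L.
This is a contradiction; hence L is not regular.

a^{p+p!} b^{p+p!-2}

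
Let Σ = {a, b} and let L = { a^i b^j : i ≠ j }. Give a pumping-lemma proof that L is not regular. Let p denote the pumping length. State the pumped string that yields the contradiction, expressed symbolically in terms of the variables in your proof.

a^{p+p!} b^{p+p!}

Assume L is regular. Let p be the pumping length given by the pumping lemma.
Choose w = a^p b^{p+p!}. Since p ≠ p+p!, w ∈ L; and |w| ≥ p.
The pumping lemma gives a decomposition w = xyz where |xy| ≤ p and |y| > 0.
Because |xy| ≤ p and w begins with p copies of a, we have y = a^k with 1 ≤ k ≤ p.
Since 1 ≤ k ≤ p, k divides p!; set t = 1 + p!/k. Then xy^t z has p + (p!/k)·k = p + p! copies of a. Now the a-count equals the b-count, so i ≠ j fails. So xy^t z = a^{p+p!} b^{p+p!} ∉ L.
This contradicts the pumping lemma, so L is not regular.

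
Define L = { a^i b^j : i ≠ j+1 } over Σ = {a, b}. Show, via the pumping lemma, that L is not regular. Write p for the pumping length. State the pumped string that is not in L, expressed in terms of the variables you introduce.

Toward a contradiction, assume L is regular with pumping length p.
Choose w = a^p b^{p+p!-1}. Since p ≠ (p+p!-1)+1 = p+p!, w ∈ L; and |w| ≥ p.
Write w = xyz as guaranteed by the lemma, with |xy| ≤ p and y is nonempty.
Because |xy| ≤ p and w begins with p copies of a, we have y = a^k with 1 ≤ k ≤ p.
Since 1 ≤ k ≤ p, k divides p!; set t = 1 + p!/k. Then xy^t z has p + (p!/k)·k = p + p! copies of a. Now the a-count is p+p! and (b-count)+1 = (p+p!-1)+1 = p+p!, so i ≠ j+1 fails. So xy^t z = a^{p+p!} b^{p+p!-1} ∉ L.
This is a contradiction; hence L is not regular.

a^{p+p!} b^{p+p!-1}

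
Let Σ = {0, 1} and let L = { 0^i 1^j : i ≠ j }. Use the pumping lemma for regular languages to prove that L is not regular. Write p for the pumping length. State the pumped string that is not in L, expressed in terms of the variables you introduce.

0^{p+p!} 1^{p+p!}

Suppose for contradiction that L is regular, and let p be the pumping length.
Choose w = 0^p 1^{p+p!}. Since p ≠ p+p!, w ∈ L; and |w| ≥ p.
The pumping lemma gives a decomposition w = xyz where |xy| ≤ p and |y| > 0.
Since the first p symbols of w are all 0's and |xy| ≤ p, y lies entirely in the leading 0-block: y = 0^k for some k with 1 ≤ k ≤ p.
Since 1 ≤ k ≤ p, k divides p!; set t = 1 + p!/k. Then xy^t z has p + (p!/k)·k = p + p! copies of 0. Now the 0-count equals the 1-count, so i ≠ j fails. So xy^t z = 0^{p+p!} 1^{p+p!} ∉ L.
This contradicts the pumping lemma, so L is not regular.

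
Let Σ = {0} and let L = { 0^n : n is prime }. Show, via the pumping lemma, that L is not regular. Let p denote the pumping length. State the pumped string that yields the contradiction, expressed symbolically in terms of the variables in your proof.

0^{q(1+k)}

Toward a contradiction, assume L is regular with pumping length p.
Let q be a prime with q ≥ p+2 (infinitely many primes exist), and take w = 0^q ∈ L with |w| = q ≥ p.
By the pumping lemma, w = xyz with |xy| ≤ p and |y| > 0.
Then y = 0^k for some k with 1 ≤ k ≤ p.
Since 1 ≤ k ≤ p, |xz| = q-k. Pump with i = q+1: |xy^{q+1}z| = (q-k)+(q+1)k = q+qk = q(1+k), which is composite (both factors ≥ 2). So xy^{q+1}z = 0^{q(1+k)} ∉ L.
Contradiction. Therefore L is not regular.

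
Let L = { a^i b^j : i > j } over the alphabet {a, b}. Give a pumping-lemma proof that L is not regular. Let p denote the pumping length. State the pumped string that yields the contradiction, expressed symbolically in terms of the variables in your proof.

a^{p+1-k} b^p

Toward a contradiction, assume L is regular with pumping length p.
Choose w = a^{p+1} b^p ∈ L, with |w| = 2p+1 ≥ p.
Write w = xyz as guaranteed by the lemma, with |xy| ≤ p and y is nonempty.
The first p characters of w are a's, so xy (and hence y) consists only of a's. Write y = a^k, 1 ≤ k ≤ p.
Consider xy^0z = xz = a^{p+1-k} b^p. Since k ≥ 1, the a-count p+1-k is at most p, so i > j fails; thus xz ∉ L.
Contradiction. Therefore L is not regular.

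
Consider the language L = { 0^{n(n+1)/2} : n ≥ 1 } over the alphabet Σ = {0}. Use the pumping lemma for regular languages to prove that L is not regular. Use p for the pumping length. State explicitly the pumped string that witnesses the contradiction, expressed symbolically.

0^{p(p+1)/2+k}

Assume L is regular; let p be its pumping constant.
Take w = 0^{p(p+1)/2} ∈ L with |w| = p(p+1)/2 ≥ p.
The pumping lemma gives a decomposition w = xyz where |xy| ≤ p and |y| ≥ 1.
Then y = 0^k for some k with 1 ≤ k ≤ p.
Pump with i = 2: xy^2z = 0^{p(p+1)/2+k}. Since 1 ≤ k ≤ p, p(p+1)/2 < p(p+1)/2+k ≤ p(p+1)/2+p < (p+1)(p+2)/2, so p(p+1)/2+k is strictly between consecutive triangular numbers. So xy^2z ∉ L.
This is a contradiction; hence L is not regular.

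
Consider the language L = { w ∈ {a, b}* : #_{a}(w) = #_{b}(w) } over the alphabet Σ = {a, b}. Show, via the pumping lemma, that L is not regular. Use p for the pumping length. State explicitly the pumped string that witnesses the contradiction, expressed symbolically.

Suppose for contradiction that L is regular, and let p be the pumping length.
Choose w = a^p b^p ∈ L with |w| = 2p ≥ p.
The pumping lemma gives a decomposition w = xyz where |xy| ≤ p and |y| ≥ 1.
The first p characters of w are a's, so xy (and hence y) consists only of a's. Write y = a^k, 1 ≤ k ≤ p.
Pump with i = 2: xy^2z = a^{p+k} b^p has p+k occurrences of a but only p of b. Since k ≥ 1 the counts differ, so xy^2z ∉ L.
Contradiction. Therefore L is not regular.

a^{p+k} b^p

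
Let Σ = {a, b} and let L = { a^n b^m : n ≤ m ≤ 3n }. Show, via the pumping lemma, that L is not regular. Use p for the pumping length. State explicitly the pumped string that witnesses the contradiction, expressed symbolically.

a^{p+k} b^p

Assume L is regular; let p be its pumping constant.
Take w = a^p b^p ∈ L (since p ≤ p ≤ 3p), with |w| = 2p ≥ p.
Write w = xyz as guaranteed by the lemma, with |xy| ≤ p and y is nonempty.
Since the first p symbols of w are all a's and |xy| ≤ p, y lies entirely in the leading a-block: y = a^k for some k with 1 ≤ k ≤ p.
Pump with i = 2: xy^2z = a^{p+k} b^p. Now n = p+k > p = m, so the condition n ≤ m fails. Thus xy^2z ∉ L.
This is a contradiction; hence L is not regular.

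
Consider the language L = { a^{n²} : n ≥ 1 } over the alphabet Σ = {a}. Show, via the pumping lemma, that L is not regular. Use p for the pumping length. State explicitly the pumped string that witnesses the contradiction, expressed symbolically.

a^{p²+k}

Assume L is regular. Let p be the pumping length given by the pumping lemma.
Take w = a^{p²} ∈ L with |w| = p² ≥ p.
Write w = xyz as guaranteed by the lemma, with |xy| ≤ p and y is nonempty.
Then y = a^k for some k with 1 ≤ k ≤ p.
Pump with i = 2: xy^2z = a^{p²+k}. Since 1 ≤ k ≤ p, p² < p²+k ≤ p²+p < (p+1)², so p²+k lies strictly between consecutive squares and is not a perfect square. So xy^2z ∉ L.
Contradiction. Therefore L is not regular.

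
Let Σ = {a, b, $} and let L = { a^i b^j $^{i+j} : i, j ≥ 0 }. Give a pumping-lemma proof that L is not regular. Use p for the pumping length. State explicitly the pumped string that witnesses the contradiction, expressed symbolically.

Toward a contradiction, assume L is regular with pumping length p.
Take w = a^p b^p $^{2p} ∈ L (with i=j=p, i+j=2p), |w| = 4p ≥ p.
By the pumping lemma, w = xyz with |xy| ≤ p and |y| > 0.
Because |xy| ≤ p and w begins with p copies of a, we have y = a^k with 1 ≤ k ≤ p.
Consider xy^2z = a^{p+k} b^p $^{2p}. Now the a- and b-counts sum to 2p+k, but the $-count is 2p ≠ 2p+k. So xy^2z ∉ L.
Contradiction. Therefore L is not regular.

a^{p+k} b^p $^{2p}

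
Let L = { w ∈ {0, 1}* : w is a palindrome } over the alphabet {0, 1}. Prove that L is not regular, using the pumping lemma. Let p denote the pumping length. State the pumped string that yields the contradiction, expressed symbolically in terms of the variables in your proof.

0^{p+k} 1 0^p

Suppose for contradiction that L is regular, and let p be the pumping length.
Take w = 0^p 1 0^p, a palindrome of length 2p+1 ≥ p.
The pumping lemma gives a decomposition w = xyz where |xy| ≤ p and |y| > 0.
The first p characters of w are 0's, so xy (and hence y) consists only of 0's. Write y = 0^k, 1 ≤ k ≤ p.
Pump with i = 2: xy^2z = 0^{p+k} 1 0^p. Its reverse is 0^p 1 0^{p+k}, which differs from xy^2z since k ≥ 1. So xy^2z is not a palindrome and xy^2z ∉ L.
This is a contradiction; hence L is not regular.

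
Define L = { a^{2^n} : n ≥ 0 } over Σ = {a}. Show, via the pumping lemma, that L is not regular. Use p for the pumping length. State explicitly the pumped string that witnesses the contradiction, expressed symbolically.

Toward a contradiction, assume L is regular with pumping length p.
Take w = a^{2^p} ∈ L with |w| = 2^p ≥ p.
By the pumping lemma, w = xyz with |xy| ≤ p and |y| ≥ 1.
Then y = a^k for some k with 1 ≤ k ≤ p.
Pump with i = 2: xy^2z = a^{2^p+k}. Since 1 ≤ k ≤ p < 2^p, we have 2^p < 2^p+k < 2^{p+1}, so 2^p+k is not a power of 2. So xy^2z ∉ L.
Contradiction. Therefore L is not regular.

a^{2^p+k}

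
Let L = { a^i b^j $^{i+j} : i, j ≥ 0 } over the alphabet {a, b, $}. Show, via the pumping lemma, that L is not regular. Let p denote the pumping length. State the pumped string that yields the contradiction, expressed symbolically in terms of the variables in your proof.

a^{p+k} b^p $^{2p}

Assume L is regular; let p be its pumping constant.
Take w = a^p b^p $^{2p} ∈ L (with i=j=p, i+j=2p), |w| = 4p ≥ p.
The pumping lemma gives a decomposition w = xyz where |xy| ≤ p and |y| ≥ 1.
Because |xy| ≤ p and w begins with p copies of a, we have y = a^k with 1 ≤ k ≤ p.
Consider xy^2z = a^{p+k} b^p $^{2p}. Now the a- and b-counts sum to 2p+k, but the $-count is 2p ≠ 2p+k. So xy^2z ∉ L.
Contradiction. Therefore L is not regular.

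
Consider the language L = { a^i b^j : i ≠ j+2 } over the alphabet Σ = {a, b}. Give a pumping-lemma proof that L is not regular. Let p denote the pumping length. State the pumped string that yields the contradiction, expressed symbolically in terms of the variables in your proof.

a^{p+p!} b^{p+p!-2}

Assume L is regular; let p be its pumping constant.
Choose w = a^p b^{p+p!-2}. Since p ≠ (p+p!-2)+2 = p+p!, w ∈ L; and |w| ≥ p.
By the pumping lemma, w = xyz with |xy| ≤ p and |y| ≥ 1.
Because |xy| ≤ p and w begins with p copies of a, we have y = a^k with 1 ≤ k ≤ p.
Since 1 ≤ k ≤ p, k divides p!; set t = 1 + p!/k. Then xy^t z has p + (p!/k)·k = p + p! copies of a. Now the a-count is p+p! and (b-count)+2 = (p+p!-2)+2 = p+p!, so i ≠ j+2 fails. So xy^t z = a^{p+p!} b^{p+p!-2} ∉ L.
Contradiction. Therefore L is not regular.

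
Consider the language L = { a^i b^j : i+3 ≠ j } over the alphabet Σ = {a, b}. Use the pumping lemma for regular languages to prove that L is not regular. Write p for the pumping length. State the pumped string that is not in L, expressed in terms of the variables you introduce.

a^{p+p!} b^{p+p!+3}

Assume L is regular; let p be its pumping constant.
Choose w = a^p b^{p+p!+3}. Since p ≠ (p+p!+3)-3 = p+p!, w ∈ L; and |w| ≥ p.
The pumping lemma gives a decomposition w = xyz where |xy| ≤ p and y is nonempty.
Because |xy| ≤ p and w begins with p copies of a, we have y = a^k with 1 ≤ k ≤ p.
Since 1 ≤ k ≤ p, k divides p!; set t = 1 + p!/k. Then xy^t z has p + (p!/k)·k = p + p! copies of a. Now the a-count is p+p! and (b-count)-3 = (p+p!+3)-3 = p+p!, so i+3 ≠ j fails. So xy^t z = a^{p+p!} b^{p+p!+3} ∉ L.
This is a contradiction; hence L is not regular.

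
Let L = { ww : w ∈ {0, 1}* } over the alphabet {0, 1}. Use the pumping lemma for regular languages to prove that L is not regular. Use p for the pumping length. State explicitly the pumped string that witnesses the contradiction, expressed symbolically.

Suppose for contradiction that L is regular, and let p be the pumping length.
Take w = 0^p 1^p 0^p 1^p = uu where u = 0^p1^p; then w ∈ L and |w| = 4p ≥ p.
By the pumping lemma, w = xyz with |xy| ≤ p and |y| ≥ 1.
The first p characters of w are 0's, so xy (and hence y) consists only of 0's. Write y = 0^k, 1 ≤ k ≤ p.
Pump with i = 2: xy^2z = 0^{p+k} 1^p 0^p 1^p, of length 4p+k. Suppose this equals vv. The string starts with 0 and ends with 1, so v does too; thus the boundary between the two copies of v is a 1→0 transition. There is exactly one such transition, at position 2p+k, so |v| = 2p+k and |vv| = 4p+2k ≠ 4p+k since k ≥ 1. So xy^2z ∉ L.
This contradicts the pumping lemma, so L is not regular.

0^{p+k} 1^p 0^p 1^p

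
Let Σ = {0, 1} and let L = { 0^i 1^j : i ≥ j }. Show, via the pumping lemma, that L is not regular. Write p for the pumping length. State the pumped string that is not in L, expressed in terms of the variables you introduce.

Suppose for contradiction that L is regular, and let p be the pumping length.
Choose w = 0^p 1^p ∈ L, with |w| = 2p ≥ p.
By the pumping lemma, w = xyz with |xy| ≤ p and |y| ≥ 1.
The first p characters of w are 0's, so xy (and hence y) consists only of 0's. Write y = 0^k, 1 ≤ k ≤ p.
Consider xy^0z = xz = 0^{p-k} 1^p. Since k ≥ 1, the 0-count p-k is less than p, so i ≥ j fails; thus xz ∉ L.
This contradicts the pumping lemma, so L is not regular.

0^{p-k} 1^p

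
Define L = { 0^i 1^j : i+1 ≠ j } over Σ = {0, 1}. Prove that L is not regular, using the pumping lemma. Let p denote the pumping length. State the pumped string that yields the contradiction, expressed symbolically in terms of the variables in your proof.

0^{p+p!} 1^{p+p!+1}

Suppose for contradiction that L is regular, and let p be the pumping length.
Choose w = 0^p 1^{p+p!+1}. Since p ≠ (p+p!+1)-1 = p+p!, w ∈ L; and |w| ≥ p.
Write w = xyz as guaranteed by the lemma, with |xy| ≤ p and |y| > 0.
The first p characters of w are 0's, so xy (and hence y) consists only of 0's. Write y = 0^k, 1 ≤ k ≤ p.
Since 1 ≤ k ≤ p, k divides p!; set t = 1 + p!/k. Then xy^t z has p + (p!/k)·k = p + p! copies of 0. Now the 0-count is p+p! and (1-count)-1 = (p+p!+1)-1 = p+p!, so i+1 ≠ j fails. So xy^t z = 0^{p+p!} 1^{p+p!+1} ∉ L.
This contradicts the pumping lemma, so L is not regular.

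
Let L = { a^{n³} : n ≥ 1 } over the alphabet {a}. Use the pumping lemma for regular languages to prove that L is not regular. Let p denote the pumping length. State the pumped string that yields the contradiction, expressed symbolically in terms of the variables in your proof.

a^{p³+k}

Assume L is regular; let p be its pumping constant.
Take w = a^{p³} ∈ L with |w| = p³ ≥ p.
By the pumping lemma, w = xyz with |xy| ≤ p and |y| ≥ 1.
Then y = a^k for some k with 1 ≤ k ≤ p.
Pump with i = 2: xy^2z = a^{p³+k}. Since 1 ≤ k ≤ p, p³ < p³+k ≤ p³+p < p³+3p²+3p+1 = (p+1)³, so p³+k is not a perfect cube. So xy^2z ∉ L.
Contradiction. Therefore L is not regular.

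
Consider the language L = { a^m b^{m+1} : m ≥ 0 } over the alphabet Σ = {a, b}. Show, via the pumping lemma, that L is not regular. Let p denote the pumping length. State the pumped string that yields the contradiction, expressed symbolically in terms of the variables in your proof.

Assume L is regular; let p be its pumping constant.
Take w = a^p b^{p+1}. Then w ∈ L and |w| = 2p+1 ≥ p.
By the pumping lemma, w = xyz with |xy| ≤ p and y is nonempty.
The first p characters of w are a's, so xy (and hence y) consists only of a's. Write y = a^k, 1 ≤ k ≤ p.
Pump with i = 2: xy^2z = a^{p+k} b^{p+1}. For this to lie in L we would need p+1 = (p+k)+1, which forces k = 0. But k ≥ 1, so xy^2z ∉ L.
Contradiction. Therefore L is not regular.

a^{p+k} b^{p+1}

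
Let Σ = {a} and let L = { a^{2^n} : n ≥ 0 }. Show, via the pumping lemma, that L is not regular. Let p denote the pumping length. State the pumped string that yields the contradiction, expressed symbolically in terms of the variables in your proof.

Assume L is regular; let p be its pumping constant.
Take w = a^{2^p} ∈ L with |w| = 2^p ≥ p.
The pumping lemma gives a decomposition w = xyz where |xy| ≤ p and y is nonempty.
Then y = a^k for some k with 1 ≤ k ≤ p.
Pump with i = 2: xy^2z = a^{2^p+k}. Since 1 ≤ k ≤ p < 2^p, we have 2^p < 2^p+k < 2^{p+1}, so 2^p+k is not a power of 2. So xy^2z ∉ L.
This is a contradiction; hence L is not regular.

a^{2^p+k}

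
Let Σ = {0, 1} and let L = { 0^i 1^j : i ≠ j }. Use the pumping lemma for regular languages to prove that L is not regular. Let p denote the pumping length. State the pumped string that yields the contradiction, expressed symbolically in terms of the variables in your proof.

0^{p+p!} 1^{p+p!}

Assume L is regular. Let p be the pumping length given by the pumping lemma.
Choose w = 0^p 1^{p+p!}. Since p ≠ p+p!, w ∈ L; and |w| ≥ p.
The pumping lemma gives a decomposition w = xyz where |xy| ≤ p and |y| ≥ 1.
The first p characters of w are 0's, so xy (and hence y) consists only of 0's. Write y = 0^k, 1 ≤ k ≤ p.
Since 1 ≤ k ≤ p, k divides p!; set t = 1 + p!/k. Then xy^t z has p + (p!/k)·k = p + p! copies of 0. Now the 0-count equals the 1-count, so i ≠ j fails. So xy^t z = 0^{p+p!} 1^{p+p!} ∉ L.
This is a contradiction; hence L is not regular.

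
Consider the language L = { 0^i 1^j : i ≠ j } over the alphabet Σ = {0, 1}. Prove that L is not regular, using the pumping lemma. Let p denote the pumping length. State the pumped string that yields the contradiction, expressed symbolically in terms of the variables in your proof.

Suppose for contradiction that L is regular, and let p be the pumping length.
Choose w = 0^p 1^{p+p!}. Since p ≠ p+p!, w ∈ L; and |w| ≥ p.
The pumping lemma gives a decomposition w = xyz where |xy| ≤ p and |y| > 0.
Since the first p symbols of w are all 0's and |xy| ≤ p, y lies entirely in the leading 0-block: y = 0^k for some k with 1 ≤ k ≤ p.
Since 1 ≤ k ≤ p, k divides p!; set t = 1 + p!/k. Then xy^t z has p + (p!/k)·k = p + p! copies of 0. Now the 0-count equals the 1-count, so i ≠ j fails. So xy^t z = 0^{p+p!} 1^{p+p!} ∉ L.
This is a contradiction; hence L is not regular.

0^{p+p!} 1^{p+p!}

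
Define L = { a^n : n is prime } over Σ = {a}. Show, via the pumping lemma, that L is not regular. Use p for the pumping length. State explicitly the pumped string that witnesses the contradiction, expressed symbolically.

Suppose for contradiction that L is regular, and let p be the pumping length.
Let q be a prime with q ≥ p+2 (infinitely many primes exist), and take w = a^q ∈ L with |w| = q ≥ p.
By the pumping lemma, w = xyz with |xy| ≤ p and |y| ≥ 1.
Then y = a^k for some k with 1 ≤ k ≤ p.
Since 1 ≤ k ≤ p, |xz| = q-k. Pump with i = q+1: |xy^{q+1}z| = (q-k)+(q+1)k = q+qk = q(1+k), which is composite (both factors ≥ 2). So xy^{q+1}z = a^{q(1+k)} ∉ L.
This contradicts the pumping lemma, so L is not regular.

a^{q(1+k)}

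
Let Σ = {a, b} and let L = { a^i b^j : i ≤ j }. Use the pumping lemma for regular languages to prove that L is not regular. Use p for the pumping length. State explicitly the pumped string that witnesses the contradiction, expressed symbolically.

a^{p+k} b^p

Assume L is regular. Let p be the pumping length given by the pumping lemma.
Choose w = a^p b^p ∈ L, with |w| = 2p ≥ p.
Write w = xyz as guaranteed by the lemma, with |xy| ≤ p and |y| ≥ 1.
The first p characters of w are a's, so xy (and hence y) consists only of a's. Write y = a^k, 1 ≤ k ≤ p.
Consider xy^2z = a^{p+k} b^p. Since k ≥ 1, the a-count p+k exceeds the b-count p, so i ≤ j fails; thus xy^2z ∉ L.
This is a contradiction; hence L is not regular.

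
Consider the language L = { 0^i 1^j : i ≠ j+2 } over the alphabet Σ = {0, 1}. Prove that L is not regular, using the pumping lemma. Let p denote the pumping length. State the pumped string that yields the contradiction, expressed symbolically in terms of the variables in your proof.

Suppose for contradiction that L is regular, and let p be the pumping length.
Choose w = 0^p 1^{p+p!-2}. Since p ≠ (p+p!-2)+2 = p+p!, w ∈ L; and |w| ≥ p.
The pumping lemma gives a decomposition w = xyz where |xy| ≤ p and |y| > 0.
Since the first p symbols of w are all 0's and |xy| ≤ p, y lies entirely in the leading 0-block: y = 0^k for some k with 1 ≤ k ≤ p.
Since 1 ≤ k ≤ p, k divides p!; set t = 1 + p!/k. Then xy^t z has p + (p!/k)·k = p + p! copies of 0. Now the 0-count is p+p! and (1-count)+2 = (p+p!-2)+2 = p+p!, so i ≠ j+2 fails. So xy^t z = 0^{p+p!} 1^{p+p!-2} ∉ L.
Contradiction. Therefore L is not regular.

0^{p+p!} 1^{p+p!-2}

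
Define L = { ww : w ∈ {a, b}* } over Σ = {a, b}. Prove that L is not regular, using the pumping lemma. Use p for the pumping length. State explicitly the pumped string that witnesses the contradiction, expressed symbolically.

a^{p+k} b^p a^p b^p

Assume L is regular. Let p be the pumping length given by the pumping lemma.
Take w = a^p b^p a^p b^p = uu where u = a^pb^p; then w ∈ L and |w| = 4p ≥ p.
By the pumping lemma, w = xyz with |xy| ≤ p and |y| > 0.
The first p characters of w are a's, so xy (and hence y) consists only of a's. Write y = a^k, 1 ≤ k ≤ p.
Pump with i = 2: xy^2z = a^{p+k} b^p a^p b^p, of length 4p+k. Suppose this equals vv. The string starts with a and ends with b, so v does too; thus the boundary between the two copies of v is a b→a transition. There is exactly one such transition, at position 2p+k, so |v| = 2p+k and |vv| = 4p+2k ≠ 4p+k since k ≥ 1. So xy^2z ∉ L.
This is a contradiction; hence L is not regular.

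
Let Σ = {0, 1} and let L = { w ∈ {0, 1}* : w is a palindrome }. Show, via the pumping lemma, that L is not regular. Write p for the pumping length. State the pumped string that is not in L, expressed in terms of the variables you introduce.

Assume L is regular. Let p be the pumping length given by the pumping lemma.
Take w = 0^p 1 0^p, a palindrome of length 2p+1 ≥ p.
The pumping lemma gives a decomposition w = xyz where |xy| ≤ p and |y| > 0.
Since the first p symbols of w are all 0's and |xy| ≤ p, y lies entirely in the leading 0-block: y = 0^k for some k with 1 ≤ k ≤ p.
Pump with i = 2: xy^2z = 0^{p+k} 1 0^p. Its reverse is 0^p 1 0^{p+k}, which differs from xy^2z since k ≥ 1. So xy^2z is not a palindrome and xy^2z ∉ L.
Contradiction. Therefore L is not regular.

0^{p+k} 1 0^p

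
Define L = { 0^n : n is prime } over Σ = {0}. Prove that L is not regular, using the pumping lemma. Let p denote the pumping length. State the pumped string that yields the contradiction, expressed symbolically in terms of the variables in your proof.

Suppose for contradiction that L is regular, and let p be the pumping length.
Let q be a prime with q ≥ p+2 (infinitely many primes exist), and take w = 0^q ∈ L with |w| = q ≥ p.
By the pumping lemma, w = xyz with |xy| ≤ p and |y| > 0.
Then y = 0^k for some k with 1 ≤ k ≤ p.
Since 1 ≤ k ≤ p, |xz| = q-k. Pump with i = q+1: |xy^{q+1}z| = (q-k)+(q+1)k = q+qk = q(1+k), which is composite (both factors ≥ 2). So xy^{q+1}z = 0^{q(1+k)} ∉ L.
Contradiction. Therefore L is not regular.

0^{q(1+k)}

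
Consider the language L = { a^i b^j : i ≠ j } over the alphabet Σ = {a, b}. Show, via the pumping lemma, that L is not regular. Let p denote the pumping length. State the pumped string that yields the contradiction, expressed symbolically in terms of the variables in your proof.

a^{p+p!} b^{p+p!}

Toward a contradiction, assume L is regular with pumping length p.
Choose w = a^p b^{p+p!}. Since p ≠ p+p!, w ∈ L; and |w| ≥ p.
Write w = xyz as guaranteed by the lemma, with |xy| ≤ p and |y| ≥ 1.
Because |xy| ≤ p and w begins with p copies of a, we have y = a^k with 1 ≤ k ≤ p.
Since 1 ≤ k ≤ p, k divides p!; set t = 1 + p!/k. Then xy^t z has p + (p!/k)·k = p + p! copies of a. Now the a-count equals the b-count, so i ≠ j fails. So xy^t z = a^{p+p!} b^{p+p!} ∉ L.
This contradicts the pumping lemma, so L is not regular.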